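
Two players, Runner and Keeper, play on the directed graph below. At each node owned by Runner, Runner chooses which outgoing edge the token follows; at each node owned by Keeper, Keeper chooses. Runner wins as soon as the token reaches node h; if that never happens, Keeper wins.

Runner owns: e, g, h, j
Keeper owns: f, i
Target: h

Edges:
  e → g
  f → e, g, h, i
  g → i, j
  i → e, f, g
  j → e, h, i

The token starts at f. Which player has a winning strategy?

A0 = {h}
A1: add {j} — j (Runner) has j→h.
A2: add {g} — g (Runner) has g→j.
A3: add {e} — e (Runner) has e→g.
A4 = A3; e.g. f (Keeper) can still go to i. Fixed point.
f never enters the attractor, so Keeper can avoid the target forever.

Keeper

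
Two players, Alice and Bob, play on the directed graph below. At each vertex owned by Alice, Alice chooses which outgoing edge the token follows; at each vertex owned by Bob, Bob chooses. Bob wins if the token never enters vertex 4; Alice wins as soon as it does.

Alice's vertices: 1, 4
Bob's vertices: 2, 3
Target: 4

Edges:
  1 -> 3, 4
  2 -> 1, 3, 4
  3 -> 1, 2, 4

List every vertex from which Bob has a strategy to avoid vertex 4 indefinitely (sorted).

A0 = {4}
A1: add {1} — 1 (Alice) has 1→4.
A2 = A1; e.g. 2 (Bob) can still go to 3. Fixed point.
Alice's attractor = {1, 4}; Bob avoids the target exactly from the complement.

2, 3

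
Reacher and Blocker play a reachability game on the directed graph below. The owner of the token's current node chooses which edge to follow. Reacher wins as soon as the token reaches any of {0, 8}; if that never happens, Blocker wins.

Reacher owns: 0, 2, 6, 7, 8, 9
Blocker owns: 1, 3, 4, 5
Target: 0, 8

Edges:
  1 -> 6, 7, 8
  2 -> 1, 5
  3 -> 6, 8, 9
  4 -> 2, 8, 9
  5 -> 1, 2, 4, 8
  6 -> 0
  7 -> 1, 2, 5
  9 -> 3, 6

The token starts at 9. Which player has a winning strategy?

A0 = {0, 8}
A1: add {6} — 6 (Reacher) has 6→0.
A2: add {9} — 9 (Reacher) has 9→6.
9 ∈ A2, so Reacher can force the target.

Reacher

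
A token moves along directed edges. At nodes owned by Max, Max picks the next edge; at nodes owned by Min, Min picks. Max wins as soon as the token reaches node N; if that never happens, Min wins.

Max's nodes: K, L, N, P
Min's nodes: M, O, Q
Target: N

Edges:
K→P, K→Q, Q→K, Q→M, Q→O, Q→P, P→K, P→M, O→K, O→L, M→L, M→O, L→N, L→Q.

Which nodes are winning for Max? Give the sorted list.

A0 = {N}
A1: add {L} — L (Max) has L→N.
A2 = A1; e.g. K (Max) has no edge into A1. Fixed point.
Max's winning region = {L, N}.

L, N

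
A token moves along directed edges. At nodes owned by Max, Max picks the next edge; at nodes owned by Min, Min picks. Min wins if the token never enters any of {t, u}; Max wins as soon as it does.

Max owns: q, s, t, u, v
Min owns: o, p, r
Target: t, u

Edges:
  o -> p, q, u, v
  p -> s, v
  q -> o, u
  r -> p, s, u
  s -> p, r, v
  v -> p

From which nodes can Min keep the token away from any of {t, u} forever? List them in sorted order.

A0 = {t, u}
A1: add {q} — q (Max) has q→u.
A2 = A1; e.g. o (Min) can still go to p. Fixed point.
Max's attractor = {q, t, u}; Min avoids the target exactly from the complement.

o, p, r, s, v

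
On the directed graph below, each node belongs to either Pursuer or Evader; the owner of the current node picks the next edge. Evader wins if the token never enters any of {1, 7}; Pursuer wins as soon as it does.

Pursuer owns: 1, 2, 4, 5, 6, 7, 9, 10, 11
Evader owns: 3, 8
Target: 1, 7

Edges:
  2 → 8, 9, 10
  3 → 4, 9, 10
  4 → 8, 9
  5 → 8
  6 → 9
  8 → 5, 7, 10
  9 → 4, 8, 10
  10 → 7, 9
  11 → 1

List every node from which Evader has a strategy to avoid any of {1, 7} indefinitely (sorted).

A0 = {1, 7}
A1: add {10, 11} — 10 (Pursuer) has 10→7; 11 (Pursuer) has 11→1.
A2: add {2, 9} — 2 (Pursuer) has 2→10; 9 (Pursuer) has 9→10.
A3: add {4, 6} — 4 (Pursuer) has 4→9; 6 (Pursuer) has 6→9.
A4: add {3} — 3 (Evader): all of {4, 9, 10} already in.
A5 = A4; e.g. 5 (Pursuer) has no edge into A4. Fixed point.
Pursuer's attractor = {1, 2, 3, 4, 6, 7, 9, 10, 11}; Evader avoids the target exactly from the complement.

5, 8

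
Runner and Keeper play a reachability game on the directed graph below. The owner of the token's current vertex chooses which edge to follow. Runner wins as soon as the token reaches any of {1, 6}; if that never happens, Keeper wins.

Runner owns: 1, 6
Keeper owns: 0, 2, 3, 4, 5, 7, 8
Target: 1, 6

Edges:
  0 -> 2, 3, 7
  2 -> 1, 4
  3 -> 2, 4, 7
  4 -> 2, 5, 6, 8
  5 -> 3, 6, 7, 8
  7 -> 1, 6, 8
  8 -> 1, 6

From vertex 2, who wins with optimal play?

A0 = {1, 6}
A1: add {8} — 8 (Keeper): all of {1, 6} already in.
A2: add {7} — 7 (Keeper): all of {1, 6, 8} already in.
A3 = A2; e.g. 0 (Keeper) can still go to 2. Fixed point.
2 never enters the attractor, so Keeper can avoid the target forever.

Keeper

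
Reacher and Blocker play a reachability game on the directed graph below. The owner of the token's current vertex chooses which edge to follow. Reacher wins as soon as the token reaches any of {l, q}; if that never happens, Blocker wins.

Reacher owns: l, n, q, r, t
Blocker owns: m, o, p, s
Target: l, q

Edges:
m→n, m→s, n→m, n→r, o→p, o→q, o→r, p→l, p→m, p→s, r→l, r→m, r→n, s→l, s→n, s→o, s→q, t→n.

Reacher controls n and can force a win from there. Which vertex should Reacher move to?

r

A0 = {l, q}
A1: add {r} — r (Reacher) has r→l.
A2: add {n} — n (Reacher) has n→r.
A3: add {t} — t (Reacher) has t→n.
A4 = A3; e.g. m (Blocker) can still go to s. Fixed point.
From n, successor r is in the attractor (rank 1); the other successor m is not.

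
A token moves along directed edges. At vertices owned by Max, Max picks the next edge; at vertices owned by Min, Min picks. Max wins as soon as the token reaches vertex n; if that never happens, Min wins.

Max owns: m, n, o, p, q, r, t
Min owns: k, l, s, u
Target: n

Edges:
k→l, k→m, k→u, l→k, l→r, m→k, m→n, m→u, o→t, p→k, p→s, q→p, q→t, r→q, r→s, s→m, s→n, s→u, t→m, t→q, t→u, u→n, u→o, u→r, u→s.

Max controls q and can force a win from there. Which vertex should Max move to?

t

A0 = {n}
A1: add {m} — m (Max) has m→n.
A2: add {t} — t (Max) has t→m.
A3: add {o, q} — o (Max) has o→t; q (Max) has q→t.
A4: add {r} — r (Max) has r→q.
A5 = A4; e.g. k (Min) can still go to l. Fixed point.
From q, successor t is in the attractor (rank 2); the other successor p is not.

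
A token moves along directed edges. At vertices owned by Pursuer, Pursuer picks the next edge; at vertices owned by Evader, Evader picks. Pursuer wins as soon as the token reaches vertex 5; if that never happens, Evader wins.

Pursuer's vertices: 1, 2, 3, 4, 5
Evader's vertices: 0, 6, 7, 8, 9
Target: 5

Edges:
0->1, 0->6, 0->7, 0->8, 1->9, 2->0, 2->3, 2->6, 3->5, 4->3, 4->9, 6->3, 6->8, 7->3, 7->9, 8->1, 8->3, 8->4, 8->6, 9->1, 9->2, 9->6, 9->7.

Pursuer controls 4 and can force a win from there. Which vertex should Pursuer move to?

3

A0 = {5}
A1: add {3} — 3 (Pursuer) has 3→5.
A2: add {2, 4} — 2 (Pursuer) has 2→3; 4 (Pursuer) has 4→3.
A3 = A2; e.g. 0 (Evader) can still go to 1. Fixed point.
From 4, successor 3 is in the attractor (rank 1); the other successor 9 is not.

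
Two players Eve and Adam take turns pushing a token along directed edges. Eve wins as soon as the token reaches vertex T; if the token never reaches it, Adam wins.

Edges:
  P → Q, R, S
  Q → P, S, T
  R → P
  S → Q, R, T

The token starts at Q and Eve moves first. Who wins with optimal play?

Track states (vertex, player-to-move).
A0 = {(T,Eve), (T,Adam)}
A1: add {(Q,Eve), (S,Eve)}.
(Q,Eve) ∈ A1 ⇒ Eve forces the target.

Eve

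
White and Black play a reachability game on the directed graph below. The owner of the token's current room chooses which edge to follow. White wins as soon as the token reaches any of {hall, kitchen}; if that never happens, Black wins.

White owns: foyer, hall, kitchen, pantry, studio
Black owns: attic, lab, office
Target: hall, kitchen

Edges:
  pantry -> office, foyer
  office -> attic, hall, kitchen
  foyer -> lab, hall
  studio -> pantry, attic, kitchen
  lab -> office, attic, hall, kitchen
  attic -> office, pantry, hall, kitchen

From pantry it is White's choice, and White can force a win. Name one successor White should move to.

A0 = {hall, kitchen}
A1: add {foyer, studio} — studio (White) has studio→kitchen; foyer (White) has foyer→hall.
A2: add {pantry} — pantry (White) has pantry→foyer.
A3 = A2; e.g. office (Black) can still go to attic. Fixed point.
From pantry, successor foyer is in the attractor (rank 1); the other successor office is not.

foyer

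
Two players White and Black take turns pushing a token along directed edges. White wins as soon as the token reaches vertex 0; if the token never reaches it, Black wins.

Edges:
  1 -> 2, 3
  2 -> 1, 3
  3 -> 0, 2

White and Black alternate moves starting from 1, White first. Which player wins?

Black

Track states (vertex, player-to-move).
A0 = {(0,White), (0,Black)}
A1: add {(3,White)}.
A2 = A1; e.g. (1,White) stays out. (1,White) never enters ⇒ Black avoids the target.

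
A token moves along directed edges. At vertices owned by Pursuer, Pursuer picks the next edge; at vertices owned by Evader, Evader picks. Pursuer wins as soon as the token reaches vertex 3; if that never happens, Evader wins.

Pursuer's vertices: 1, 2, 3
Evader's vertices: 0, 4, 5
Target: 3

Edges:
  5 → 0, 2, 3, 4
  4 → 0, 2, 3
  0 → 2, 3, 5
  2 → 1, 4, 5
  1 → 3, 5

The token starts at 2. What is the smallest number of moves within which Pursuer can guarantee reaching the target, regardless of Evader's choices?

2

A0 = {3}
A1: add {1} — 1 (Pursuer) has 1→3.
A2: add {2} — 2 (Pursuer) has 2→1.
A3 = A2; e.g. 0 (Evader) can still go to 5. Fixed point.
2 enters the attractor at level 2, so Pursuer can force the target in 2 moves from there.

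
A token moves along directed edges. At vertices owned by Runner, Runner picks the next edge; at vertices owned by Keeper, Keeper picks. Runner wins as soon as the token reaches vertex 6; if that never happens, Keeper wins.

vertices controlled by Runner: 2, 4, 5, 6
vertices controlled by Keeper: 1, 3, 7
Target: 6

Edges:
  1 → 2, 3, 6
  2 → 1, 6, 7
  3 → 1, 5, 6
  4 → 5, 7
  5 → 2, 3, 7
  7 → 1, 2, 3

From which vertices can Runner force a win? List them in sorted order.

2, 4, 5, 6

A0 = {6}
A1: add {2} — 2 (Runner) has 2→6.
A2: add {5} — 5 (Runner) has 5→2.
A3: add {4} — 4 (Runner) has 4→5.
A4 = A3; e.g. 1 (Keeper) can still go to 3. Fixed point.
Runner's winning region = {2, 4, 5, 6}.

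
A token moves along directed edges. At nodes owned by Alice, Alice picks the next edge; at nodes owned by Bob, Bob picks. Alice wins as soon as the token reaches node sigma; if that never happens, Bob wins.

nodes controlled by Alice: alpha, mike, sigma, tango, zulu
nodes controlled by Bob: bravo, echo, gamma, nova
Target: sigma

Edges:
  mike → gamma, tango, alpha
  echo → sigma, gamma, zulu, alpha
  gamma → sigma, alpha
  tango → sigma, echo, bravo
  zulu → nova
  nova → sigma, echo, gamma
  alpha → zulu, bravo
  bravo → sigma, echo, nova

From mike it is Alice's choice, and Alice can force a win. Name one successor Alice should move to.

tango

A0 = {sigma}
A1: add {tango} — tango (Alice) has tango→sigma.
A2: add {mike} — mike (Alice) has mike→tango.
A3 = A2; e.g. echo (Bob) can still go to gamma. Fixed point.
From mike, successor tango is in the attractor (rank 1); the other successors alpha, gamma are not.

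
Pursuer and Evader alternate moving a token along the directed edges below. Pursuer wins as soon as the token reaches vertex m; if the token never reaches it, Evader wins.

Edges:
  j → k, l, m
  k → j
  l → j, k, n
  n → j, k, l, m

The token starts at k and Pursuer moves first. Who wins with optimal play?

Evader

Track states (vertex, player-to-move).
A0 = {(m,Pursuer), (m,Evader)}
A1: add {(j,Pursuer), (n,Pursuer)}.
A2: add {(k,Evader)}.
A3: add {(l,Pursuer)}.
A4 = A3; e.g. (j,Evader) stays out. (k,Pursuer) never enters ⇒ Evader avoids the target.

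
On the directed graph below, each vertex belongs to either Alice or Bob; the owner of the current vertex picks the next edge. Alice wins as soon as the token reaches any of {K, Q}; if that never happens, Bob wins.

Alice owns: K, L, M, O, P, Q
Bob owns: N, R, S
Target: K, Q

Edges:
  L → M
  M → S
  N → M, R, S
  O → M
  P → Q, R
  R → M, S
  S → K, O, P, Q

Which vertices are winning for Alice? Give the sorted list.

K, P, Q

A0 = {K, Q}
A1: add {P} — P (Alice) has P→Q.
A2 = A1; e.g. L (Alice) has no edge into A1. Fixed point.
Alice's winning region = {K, P, Q}.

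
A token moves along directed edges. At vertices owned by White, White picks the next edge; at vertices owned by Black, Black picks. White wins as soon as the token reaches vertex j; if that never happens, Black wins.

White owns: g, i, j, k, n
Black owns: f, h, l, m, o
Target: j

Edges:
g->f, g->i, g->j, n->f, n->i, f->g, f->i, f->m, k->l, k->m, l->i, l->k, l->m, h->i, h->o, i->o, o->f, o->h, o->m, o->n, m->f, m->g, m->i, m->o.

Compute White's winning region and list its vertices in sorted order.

A0 = {j}
A1: add {g} — g (White) has g→j.
A2 = A1; e.g. f (Black) can still go to i. Fixed point.
White's winning region = {g, j}.

g, j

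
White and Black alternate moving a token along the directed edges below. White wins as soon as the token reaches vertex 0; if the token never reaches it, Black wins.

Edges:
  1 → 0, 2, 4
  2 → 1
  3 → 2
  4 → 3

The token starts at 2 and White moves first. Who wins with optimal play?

Track states (vertex, player-to-move).
A0 = {(0,White), (0,Black)}
A1: add {(1,White)}.
A2: add {(2,Black)}.
A3: add {(3,White)}.
A4: add {(4,Black)}.
A5 = A4; e.g. (1,Black) stays out. (2,White) never enters ⇒ Black avoids the target.

Black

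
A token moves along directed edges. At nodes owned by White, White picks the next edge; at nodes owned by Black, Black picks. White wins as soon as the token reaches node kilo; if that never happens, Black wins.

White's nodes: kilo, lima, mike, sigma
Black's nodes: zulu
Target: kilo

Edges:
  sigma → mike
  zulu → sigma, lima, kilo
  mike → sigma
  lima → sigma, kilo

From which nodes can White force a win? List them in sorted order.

A0 = {kilo}
A1: add {lima} — lima (White) has lima→kilo.
A2 = A1; e.g. sigma (White) has no edge into A1. Fixed point.
White's winning region = {kilo, lima}.

kilo, lima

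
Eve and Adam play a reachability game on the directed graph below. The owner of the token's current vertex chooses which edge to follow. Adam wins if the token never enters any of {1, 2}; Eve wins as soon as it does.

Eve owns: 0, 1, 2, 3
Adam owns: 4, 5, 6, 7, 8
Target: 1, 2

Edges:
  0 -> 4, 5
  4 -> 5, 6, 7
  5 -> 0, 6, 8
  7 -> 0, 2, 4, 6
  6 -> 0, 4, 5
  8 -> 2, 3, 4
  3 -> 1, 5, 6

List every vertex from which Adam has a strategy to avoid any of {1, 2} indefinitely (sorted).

0, 4, 5, 6, 7, 8

A0 = {1, 2}
A1: add {3} — 3 (Eve) has 3→1.
A2 = A1; e.g. 0 (Eve) has no edge into A1. Fixed point.
Eve's attractor = {1, 2, 3}; Adam avoids the target exactly from the complement.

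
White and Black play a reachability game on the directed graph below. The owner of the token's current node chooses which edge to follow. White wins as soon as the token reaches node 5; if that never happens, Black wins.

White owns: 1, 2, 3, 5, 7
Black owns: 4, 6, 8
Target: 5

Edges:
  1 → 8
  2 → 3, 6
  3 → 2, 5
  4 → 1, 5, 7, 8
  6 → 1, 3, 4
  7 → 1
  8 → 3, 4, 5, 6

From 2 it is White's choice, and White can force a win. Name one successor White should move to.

A0 = {5}
A1: add {3} — 3 (White) has 3→5.
A2: add {2} — 2 (White) has 2→3.
A3 = A2; e.g. 1 (White) has no edge into A2. Fixed point.
From 2, successor 3 is in the attractor (rank 1); the other successor 6 is not.

3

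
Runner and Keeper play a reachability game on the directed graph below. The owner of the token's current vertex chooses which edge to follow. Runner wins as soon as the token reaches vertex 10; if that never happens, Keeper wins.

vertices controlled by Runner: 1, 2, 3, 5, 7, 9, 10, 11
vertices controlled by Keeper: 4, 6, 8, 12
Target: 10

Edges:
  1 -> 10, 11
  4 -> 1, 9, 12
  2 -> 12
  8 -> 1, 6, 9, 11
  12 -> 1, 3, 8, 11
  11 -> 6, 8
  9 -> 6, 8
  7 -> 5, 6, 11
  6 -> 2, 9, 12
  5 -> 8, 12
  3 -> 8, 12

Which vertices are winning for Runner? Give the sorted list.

1, 10

A0 = {10}
A1: add {1} — 1 (Runner) has 1→10.
A2 = A1; e.g. 2 (Runner) has no edge into A1. Fixed point.
Runner's winning region = {1, 10}.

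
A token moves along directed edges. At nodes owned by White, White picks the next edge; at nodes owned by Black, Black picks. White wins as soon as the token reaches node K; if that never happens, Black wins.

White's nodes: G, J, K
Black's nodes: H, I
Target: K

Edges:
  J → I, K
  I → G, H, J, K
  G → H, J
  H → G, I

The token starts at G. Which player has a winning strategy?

A0 = {K}
A1: add {J} — J (White) has J→K.
A2: add {G} — G (White) has G→J.
A3 = A2; e.g. H (Black) can still go to I. Fixed point.
G ∈ A2, so White can force the target.

White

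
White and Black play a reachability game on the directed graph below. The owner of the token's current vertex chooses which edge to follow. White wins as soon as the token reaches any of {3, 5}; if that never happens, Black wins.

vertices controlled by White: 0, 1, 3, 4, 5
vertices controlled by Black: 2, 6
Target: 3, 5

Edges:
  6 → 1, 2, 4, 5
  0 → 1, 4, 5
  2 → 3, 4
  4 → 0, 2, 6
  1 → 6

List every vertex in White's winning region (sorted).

0, 2, 3, 4, 5

A0 = {3, 5}
A1: add {0} — 0 (White) has 0→5.
A2: add {4} — 4 (White) has 4→0.
A3: add {2} — 2 (Black): all of {3, 4} already in.
A4 = A3; e.g. 1 (White) has no edge into A3. Fixed point.
White's winning region = {0, 2, 3, 4, 5}.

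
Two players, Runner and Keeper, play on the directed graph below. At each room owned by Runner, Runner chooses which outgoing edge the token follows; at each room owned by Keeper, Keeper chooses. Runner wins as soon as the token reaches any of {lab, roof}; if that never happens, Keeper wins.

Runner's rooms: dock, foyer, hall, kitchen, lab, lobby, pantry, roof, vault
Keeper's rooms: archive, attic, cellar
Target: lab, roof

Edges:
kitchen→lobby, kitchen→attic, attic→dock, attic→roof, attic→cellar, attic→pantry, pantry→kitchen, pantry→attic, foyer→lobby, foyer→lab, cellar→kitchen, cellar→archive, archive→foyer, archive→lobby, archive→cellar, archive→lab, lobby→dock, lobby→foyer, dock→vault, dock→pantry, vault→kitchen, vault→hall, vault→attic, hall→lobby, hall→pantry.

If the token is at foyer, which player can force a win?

A0 = {lab, roof}
A1: add {foyer} — foyer (Runner) has foyer→lab.
foyer ∈ A1, so Runner can force the target.

Runner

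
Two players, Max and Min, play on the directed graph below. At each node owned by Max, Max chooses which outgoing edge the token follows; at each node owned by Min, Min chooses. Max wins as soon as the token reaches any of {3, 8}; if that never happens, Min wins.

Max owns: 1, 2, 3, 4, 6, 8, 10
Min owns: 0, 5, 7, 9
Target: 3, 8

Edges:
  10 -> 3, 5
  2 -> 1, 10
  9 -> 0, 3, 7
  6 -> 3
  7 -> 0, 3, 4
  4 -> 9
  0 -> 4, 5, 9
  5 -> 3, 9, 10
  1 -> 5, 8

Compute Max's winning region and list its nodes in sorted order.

A0 = {3, 8}
A1: add {1, 6, 10} — 1 (Max) has 1→8; 6 (Max) has 6→3; 10 (Max) has 10→3.
A2: add {2} — 2 (Max) has 2→1.
A3 = A2; e.g. 0 (Min) can still go to 4. Fixed point.
Max's winning region = {1, 2, 3, 6, 8, 10}.

1, 2, 3, 6, 8, 10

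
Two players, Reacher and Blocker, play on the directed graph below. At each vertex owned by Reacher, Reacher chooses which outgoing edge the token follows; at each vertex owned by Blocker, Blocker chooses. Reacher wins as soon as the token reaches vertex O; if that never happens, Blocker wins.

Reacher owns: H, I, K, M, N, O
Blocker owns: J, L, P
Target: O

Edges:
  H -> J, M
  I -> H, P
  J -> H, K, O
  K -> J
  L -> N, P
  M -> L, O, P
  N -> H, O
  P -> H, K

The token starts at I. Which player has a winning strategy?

A0 = {O}
A1: add {M, N} — M (Reacher) has M→O; N (Reacher) has N→O.
A2: add {H} — H (Reacher) has H→M.
A3: add {I} — I (Reacher) has I→H.
A4 = A3; e.g. J (Blocker) can still go to K. Fixed point.
I ∈ A3, so Reacher can force the target.

Reacher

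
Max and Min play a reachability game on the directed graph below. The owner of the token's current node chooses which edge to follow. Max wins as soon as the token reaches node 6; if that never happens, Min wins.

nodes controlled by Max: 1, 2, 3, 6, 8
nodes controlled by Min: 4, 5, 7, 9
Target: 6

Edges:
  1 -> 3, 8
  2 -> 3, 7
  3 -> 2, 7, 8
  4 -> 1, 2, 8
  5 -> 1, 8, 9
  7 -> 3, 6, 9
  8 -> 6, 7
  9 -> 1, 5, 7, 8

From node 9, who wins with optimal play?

A0 = {6}
A1: add {8} — 8 (Max) has 8→6.
A2: add {1, 3} — 1 (Max) has 1→8; 3 (Max) has 3→8.
A3: add {2} — 2 (Max) has 2→3.
A4: add {4} — 4 (Min): all of {1, 2, 8} already in.
A5 = A4; e.g. 5 (Min) can still go to 9. Fixed point.
9 never enters the attractor, so Min can avoid the target forever.

Min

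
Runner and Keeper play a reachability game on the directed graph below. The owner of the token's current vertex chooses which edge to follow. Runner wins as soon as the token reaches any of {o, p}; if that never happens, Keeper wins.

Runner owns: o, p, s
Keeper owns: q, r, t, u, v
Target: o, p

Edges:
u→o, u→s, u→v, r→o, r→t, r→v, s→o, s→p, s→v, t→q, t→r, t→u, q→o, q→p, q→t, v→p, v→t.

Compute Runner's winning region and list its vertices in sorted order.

A0 = {o, p}
A1: add {s} — s (Runner) has s→o.
A2 = A1; e.g. q (Keeper) can still go to t. Fixed point.
Runner's winning region = {o, p, s}.

o, p, s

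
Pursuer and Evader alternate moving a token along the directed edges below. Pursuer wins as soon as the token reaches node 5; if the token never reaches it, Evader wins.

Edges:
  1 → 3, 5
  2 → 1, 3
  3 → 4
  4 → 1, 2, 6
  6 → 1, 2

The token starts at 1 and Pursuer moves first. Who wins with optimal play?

Pursuer

Track states (vertex, player-to-move).
A0 = {(5,Pursuer), (5,Evader)}
A1: add {(1,Pursuer)}.
(1,Pursuer) ∈ A1 ⇒ Pursuer forces the target.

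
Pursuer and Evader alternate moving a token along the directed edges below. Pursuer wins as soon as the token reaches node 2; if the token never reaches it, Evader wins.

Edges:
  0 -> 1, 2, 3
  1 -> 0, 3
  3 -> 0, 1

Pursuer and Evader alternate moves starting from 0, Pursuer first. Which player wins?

Track states (vertex, player-to-move).
A0 = {(2,Pursuer), (2,Evader)}
A1: add {(0,Pursuer)}.
(0,Pursuer) ∈ A1 ⇒ Pursuer forces the target.

Pursuer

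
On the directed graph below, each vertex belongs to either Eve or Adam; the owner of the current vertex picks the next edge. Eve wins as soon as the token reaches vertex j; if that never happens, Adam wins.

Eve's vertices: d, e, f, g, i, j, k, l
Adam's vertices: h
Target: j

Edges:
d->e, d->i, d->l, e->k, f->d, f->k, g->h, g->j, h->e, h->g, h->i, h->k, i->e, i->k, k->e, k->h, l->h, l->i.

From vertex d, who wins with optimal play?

A0 = {j}
A1: add {g} — g (Eve) has g→j.
A2 = A1; e.g. d (Eve) has no edge into A1. Fixed point.
d never enters the attractor, so Adam can avoid the target forever.

Adam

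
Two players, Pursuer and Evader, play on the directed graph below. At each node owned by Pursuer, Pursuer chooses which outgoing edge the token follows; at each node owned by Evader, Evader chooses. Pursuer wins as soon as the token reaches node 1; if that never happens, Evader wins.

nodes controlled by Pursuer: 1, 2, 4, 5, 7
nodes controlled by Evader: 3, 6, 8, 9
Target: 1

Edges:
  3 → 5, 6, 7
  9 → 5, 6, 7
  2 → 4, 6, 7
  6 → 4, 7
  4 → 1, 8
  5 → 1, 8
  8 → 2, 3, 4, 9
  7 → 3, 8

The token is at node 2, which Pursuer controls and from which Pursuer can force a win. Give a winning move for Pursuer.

A0 = {1}
A1: add {4, 5} — 4 (Pursuer) has 4→1; 5 (Pursuer) has 5→1.
A2: add {2} — 2 (Pursuer) has 2→4.
A3 = A2; e.g. 3 (Evader) can still go to 6. Fixed point.
From 2, successor 4 is in the attractor (rank 1); the other successors 6, 7 are not.

4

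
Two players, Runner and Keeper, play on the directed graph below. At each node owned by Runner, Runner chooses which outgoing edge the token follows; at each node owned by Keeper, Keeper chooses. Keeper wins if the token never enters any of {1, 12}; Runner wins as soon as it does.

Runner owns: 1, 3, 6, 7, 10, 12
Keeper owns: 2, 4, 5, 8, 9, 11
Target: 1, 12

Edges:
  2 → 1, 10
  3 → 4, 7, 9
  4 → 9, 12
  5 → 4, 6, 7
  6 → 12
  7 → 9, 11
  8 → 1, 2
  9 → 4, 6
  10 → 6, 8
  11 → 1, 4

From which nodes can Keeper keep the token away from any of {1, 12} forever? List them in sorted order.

A0 = {1, 12}
A1: add {6} — 6 (Runner) has 6→12.
A2: add {10} — 10 (Runner) has 10→6.
A3: add {2} — 2 (Keeper): all of {1, 10} already in.
A4: add {8} — 8 (Keeper): all of {1, 2} already in.
A5 = A4; e.g. 3 (Runner) has no edge into A4. Fixed point.
Runner's attractor = {1, 2, 6, 8, 10, 12}; Keeper avoids the target exactly from the complement.

3, 4, 5, 7, 9, 11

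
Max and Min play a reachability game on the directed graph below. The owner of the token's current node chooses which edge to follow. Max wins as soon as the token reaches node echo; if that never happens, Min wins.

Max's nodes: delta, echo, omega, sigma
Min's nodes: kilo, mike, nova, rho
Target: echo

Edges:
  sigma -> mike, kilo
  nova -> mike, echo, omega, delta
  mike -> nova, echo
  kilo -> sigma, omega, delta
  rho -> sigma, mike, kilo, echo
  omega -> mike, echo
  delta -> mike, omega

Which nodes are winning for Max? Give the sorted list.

delta, echo, omega

A0 = {echo}
A1: add {omega} — omega (Max) has omega→echo.
A2: add {delta} — delta (Max) has delta→omega.
A3 = A2; e.g. sigma (Max) has no edge into A2. Fixed point.
Max's winning region = {delta, echo, omega}.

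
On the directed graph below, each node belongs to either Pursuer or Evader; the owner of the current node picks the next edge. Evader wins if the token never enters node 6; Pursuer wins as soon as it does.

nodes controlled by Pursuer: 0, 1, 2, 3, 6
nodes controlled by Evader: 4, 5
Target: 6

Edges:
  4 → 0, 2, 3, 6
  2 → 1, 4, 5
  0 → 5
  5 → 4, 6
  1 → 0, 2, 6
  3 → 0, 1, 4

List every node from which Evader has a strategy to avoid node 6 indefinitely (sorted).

0, 4, 5

A0 = {6}
A1: add {1} — 1 (Pursuer) has 1→6.
A2: add {2, 3} — 2 (Pursuer) has 2→1; 3 (Pursuer) has 3→1.
A3 = A2; e.g. 0 (Pursuer) has no edge into A2. Fixed point.
Pursuer's attractor = {1, 2, 3, 6}; Evader avoids the target exactly from the complement.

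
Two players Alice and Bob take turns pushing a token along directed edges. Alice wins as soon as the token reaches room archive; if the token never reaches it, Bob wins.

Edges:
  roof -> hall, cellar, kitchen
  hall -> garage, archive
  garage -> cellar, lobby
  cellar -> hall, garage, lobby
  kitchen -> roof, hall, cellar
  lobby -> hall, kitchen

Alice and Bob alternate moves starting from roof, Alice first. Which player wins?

Bob

Track states (vertex, player-to-move).
A0 = {(archive,Alice), (archive,Bob)}
A1: add {(hall,Alice)}.
A2 = A1; e.g. (roof,Alice) stays out. (roof,Alice) never enters ⇒ Bob avoids the target.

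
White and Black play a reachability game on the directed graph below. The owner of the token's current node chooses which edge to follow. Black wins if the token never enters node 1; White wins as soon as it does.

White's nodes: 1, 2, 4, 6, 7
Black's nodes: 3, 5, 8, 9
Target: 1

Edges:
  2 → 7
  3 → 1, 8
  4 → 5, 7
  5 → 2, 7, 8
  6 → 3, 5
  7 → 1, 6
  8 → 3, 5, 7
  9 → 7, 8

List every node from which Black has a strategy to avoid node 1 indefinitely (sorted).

A0 = {1}
A1: add {7} — 7 (White) has 7→1.
A2: add {2, 4} — 2 (White) has 2→7; 4 (White) has 4→7.
A3 = A2; e.g. 3 (Black) can still go to 8. Fixed point.
White's attractor = {1, 2, 4, 7}; Black avoids the target exactly from the complement.

3, 5, 6, 8, 9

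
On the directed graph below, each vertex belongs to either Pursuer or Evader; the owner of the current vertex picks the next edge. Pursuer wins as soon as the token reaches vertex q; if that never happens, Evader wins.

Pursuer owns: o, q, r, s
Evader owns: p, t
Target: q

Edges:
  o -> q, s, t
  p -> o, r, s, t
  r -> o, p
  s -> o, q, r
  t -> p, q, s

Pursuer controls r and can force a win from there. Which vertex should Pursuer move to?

A0 = {q}
A1: add {o, s} — o (Pursuer) has o→q; s (Pursuer) has s→q.
A2: add {r} — r (Pursuer) has r→o.
A3 = A2; e.g. p (Evader) can still go to t. Fixed point.
From r, successor o is in the attractor (rank 1); the other successor p is not.

o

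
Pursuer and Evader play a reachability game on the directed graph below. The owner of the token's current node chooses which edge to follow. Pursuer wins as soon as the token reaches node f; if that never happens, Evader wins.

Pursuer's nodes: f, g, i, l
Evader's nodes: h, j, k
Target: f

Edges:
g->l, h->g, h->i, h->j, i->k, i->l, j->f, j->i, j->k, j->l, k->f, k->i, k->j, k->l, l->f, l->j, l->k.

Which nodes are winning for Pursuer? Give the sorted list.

f, g, i, l

A0 = {f}
A1: add {l} — l (Pursuer) has l→f.
A2: add {g, i} — g (Pursuer) has g→l; i (Pursuer) has i→l.
A3 = A2; e.g. h (Evader) can still go to j. Fixed point.
Pursuer's winning region = {f, g, i, l}.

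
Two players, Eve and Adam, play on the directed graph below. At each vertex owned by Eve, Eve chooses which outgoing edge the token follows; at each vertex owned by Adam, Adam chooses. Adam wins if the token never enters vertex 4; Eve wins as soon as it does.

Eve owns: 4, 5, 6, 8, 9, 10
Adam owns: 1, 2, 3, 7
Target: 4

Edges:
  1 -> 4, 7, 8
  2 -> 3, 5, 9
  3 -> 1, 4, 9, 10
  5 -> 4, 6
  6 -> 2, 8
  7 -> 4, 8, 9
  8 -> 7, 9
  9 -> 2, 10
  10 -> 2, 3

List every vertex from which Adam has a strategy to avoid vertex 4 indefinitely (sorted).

A0 = {4}
A1: add {5} — 5 (Eve) has 5→4.
A2 = A1; e.g. 1 (Adam) can still go to 7. Fixed point.
Eve's attractor = {4, 5}; Adam avoids the target exactly from the complement.

1, 2, 3, 6, 7, 8, 9, 10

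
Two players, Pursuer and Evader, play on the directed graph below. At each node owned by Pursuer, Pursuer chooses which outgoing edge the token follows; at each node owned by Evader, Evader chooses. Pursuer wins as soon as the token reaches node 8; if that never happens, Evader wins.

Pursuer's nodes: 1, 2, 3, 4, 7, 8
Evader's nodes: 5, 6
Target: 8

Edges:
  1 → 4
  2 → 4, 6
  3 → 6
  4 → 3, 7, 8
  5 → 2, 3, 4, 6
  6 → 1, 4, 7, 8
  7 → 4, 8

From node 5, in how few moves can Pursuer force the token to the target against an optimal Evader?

A0 = {8}
A1: add {4, 7} — 4 (Pursuer) has 4→8; 7 (Pursuer) has 7→8.
A2: add {1, 2} — 1 (Pursuer) has 1→4; 2 (Pursuer) has 2→4.
A3: add {6} — 6 (Evader): all of {1, 4, 7, 8} already in.
A4: add {3} — 3 (Pursuer) has 3→6.
A5: add {5} — 5 (Evader): all of {2, 3, 4, 6} already in.
A5 = all vertices. Fixed point.
5 enters the attractor at level 5, so Pursuer can force the target in 5 moves from there.

5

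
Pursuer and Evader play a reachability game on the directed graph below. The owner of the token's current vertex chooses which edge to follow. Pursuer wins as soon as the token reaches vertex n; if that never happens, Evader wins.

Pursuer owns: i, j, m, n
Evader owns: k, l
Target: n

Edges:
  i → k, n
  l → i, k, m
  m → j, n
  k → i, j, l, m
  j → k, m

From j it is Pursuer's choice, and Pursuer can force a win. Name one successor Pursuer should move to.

m

A0 = {n}
A1: add {i, m} — i (Pursuer) has i→n; m (Pursuer) has m→n.
A2: add {j} — j (Pursuer) has j→m.
A3 = A2; e.g. k (Evader) can still go to l. Fixed point.
From j, successor m is in the attractor (rank 1); the other successor k is not.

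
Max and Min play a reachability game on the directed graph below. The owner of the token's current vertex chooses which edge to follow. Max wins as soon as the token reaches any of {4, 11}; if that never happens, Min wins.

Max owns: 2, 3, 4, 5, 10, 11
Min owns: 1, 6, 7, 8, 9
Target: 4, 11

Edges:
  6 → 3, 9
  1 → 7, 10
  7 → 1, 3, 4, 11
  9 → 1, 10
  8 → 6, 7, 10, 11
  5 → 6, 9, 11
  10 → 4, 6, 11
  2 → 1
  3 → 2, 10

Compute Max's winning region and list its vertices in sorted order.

A0 = {4, 11}
A1: add {5, 10} — 5 (Max) has 5→11; 10 (Max) has 10→4.
A2: add {3} — 3 (Max) has 3→10.
A3 = A2; e.g. 1 (Min) can still go to 7. Fixed point.
Max's winning region = {3, 4, 5, 10, 11}.

3, 4, 5, 10, 11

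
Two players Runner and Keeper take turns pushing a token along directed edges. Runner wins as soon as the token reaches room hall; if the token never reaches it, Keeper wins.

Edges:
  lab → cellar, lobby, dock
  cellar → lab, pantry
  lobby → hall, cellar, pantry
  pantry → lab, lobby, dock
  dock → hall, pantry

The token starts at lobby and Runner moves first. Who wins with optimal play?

Runner

Track states (vertex, player-to-move).
A0 = {(hall,Runner), (hall,Keeper)}
A1: add {(lobby,Runner), (dock,Runner)}.
(lobby,Runner) ∈ A1 ⇒ Runner forces the target.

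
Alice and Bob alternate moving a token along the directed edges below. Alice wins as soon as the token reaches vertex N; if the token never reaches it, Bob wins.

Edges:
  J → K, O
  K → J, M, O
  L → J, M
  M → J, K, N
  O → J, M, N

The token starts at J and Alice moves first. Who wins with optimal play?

Bob

Track states (vertex, player-to-move).
A0 = {(N,Alice), (N,Bob)}
A1: add {(M,Alice), (O,Alice)}.
A2 = A1; e.g. (J,Alice) stays out. (J,Alice) never enters ⇒ Bob avoids the target.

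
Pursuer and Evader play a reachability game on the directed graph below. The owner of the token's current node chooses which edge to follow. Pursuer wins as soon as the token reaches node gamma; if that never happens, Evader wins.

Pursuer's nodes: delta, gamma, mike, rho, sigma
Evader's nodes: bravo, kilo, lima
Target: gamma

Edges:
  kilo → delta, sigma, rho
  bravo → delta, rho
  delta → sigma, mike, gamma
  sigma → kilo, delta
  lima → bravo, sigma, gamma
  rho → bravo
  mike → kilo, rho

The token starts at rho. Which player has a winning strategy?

A0 = {gamma}
A1: add {delta} — delta (Pursuer) has delta→gamma.
A2: add {sigma} — sigma (Pursuer) has sigma→delta.
A3 = A2; e.g. kilo (Evader) can still go to rho. Fixed point.
rho never enters the attractor, so Evader can avoid the target forever.

Evader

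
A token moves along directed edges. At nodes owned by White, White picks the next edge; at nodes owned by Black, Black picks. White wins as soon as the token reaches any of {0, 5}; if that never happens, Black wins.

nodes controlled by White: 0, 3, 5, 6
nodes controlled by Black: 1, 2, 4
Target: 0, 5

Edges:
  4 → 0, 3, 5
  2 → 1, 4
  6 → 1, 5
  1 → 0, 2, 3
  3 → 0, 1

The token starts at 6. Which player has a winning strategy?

White

A0 = {0, 5}
A1: add {3, 6} — 3 (White) has 3→0; 6 (White) has 6→5.
6 ∈ A1, so White can force the target.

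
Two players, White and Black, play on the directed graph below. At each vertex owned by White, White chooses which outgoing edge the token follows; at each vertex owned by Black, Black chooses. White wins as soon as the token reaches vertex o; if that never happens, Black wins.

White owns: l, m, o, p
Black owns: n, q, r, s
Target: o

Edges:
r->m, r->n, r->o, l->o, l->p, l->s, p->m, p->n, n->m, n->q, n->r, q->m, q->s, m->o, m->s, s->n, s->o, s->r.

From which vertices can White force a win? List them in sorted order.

A0 = {o}
A1: add {l, m} — l (White) has l→o; m (White) has m→o.
A2: add {p} — p (White) has p→m.
A3 = A2; e.g. n (Black) can still go to q. Fixed point.
White's winning region = {l, m, o, p}.

l, m, o, p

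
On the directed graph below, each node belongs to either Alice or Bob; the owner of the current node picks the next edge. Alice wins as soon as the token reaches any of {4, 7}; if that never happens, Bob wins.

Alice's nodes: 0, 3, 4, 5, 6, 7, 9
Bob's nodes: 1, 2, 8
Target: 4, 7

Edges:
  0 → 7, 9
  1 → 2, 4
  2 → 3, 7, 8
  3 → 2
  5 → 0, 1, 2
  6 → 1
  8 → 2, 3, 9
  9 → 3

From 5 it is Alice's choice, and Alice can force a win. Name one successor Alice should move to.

A0 = {4, 7}
A1: add {0} — 0 (Alice) has 0→7.
A2: add {5} — 5 (Alice) has 5→0.
A3 = A2; e.g. 1 (Bob) can still go to 2. Fixed point.
From 5, successor 0 is in the attractor (rank 1); the other successors 1, 2 are not.

0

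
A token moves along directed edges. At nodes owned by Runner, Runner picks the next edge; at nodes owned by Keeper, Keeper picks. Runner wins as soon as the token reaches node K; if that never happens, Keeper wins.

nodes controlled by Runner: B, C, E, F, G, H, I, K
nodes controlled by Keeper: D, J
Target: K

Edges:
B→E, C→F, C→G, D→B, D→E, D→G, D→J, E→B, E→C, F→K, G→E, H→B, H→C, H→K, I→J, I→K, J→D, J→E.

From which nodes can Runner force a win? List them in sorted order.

B, C, E, F, G, H, I, K

A0 = {K}
A1: add {F, H, I} — F (Runner) has F→K; H (Runner) has H→K; I (Runner) has I→K.
A2: add {C} — C (Runner) has C→F.
A3: add {E} — E (Runner) has E→C.
A4: add {B, G} — B (Runner) has B→E; G (Runner) has G→E.
A5 = A4; e.g. D (Keeper) can still go to J. Fixed point.
Runner's winning region = {B, C, E, F, G, H, I, K}.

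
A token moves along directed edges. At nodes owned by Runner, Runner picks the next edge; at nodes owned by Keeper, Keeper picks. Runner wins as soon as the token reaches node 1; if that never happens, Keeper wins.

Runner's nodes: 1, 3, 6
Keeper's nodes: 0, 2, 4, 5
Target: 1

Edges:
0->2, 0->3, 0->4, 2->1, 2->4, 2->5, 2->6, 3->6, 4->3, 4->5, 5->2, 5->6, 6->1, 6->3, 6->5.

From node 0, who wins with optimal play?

Keeper

A0 = {1}
A1: add {6} — 6 (Runner) has 6→1.
A2: add {3} — 3 (Runner) has 3→6.
A3 = A2; e.g. 0 (Keeper) can still go to 2. Fixed point.
0 never enters the attractor, so Keeper can avoid the target forever.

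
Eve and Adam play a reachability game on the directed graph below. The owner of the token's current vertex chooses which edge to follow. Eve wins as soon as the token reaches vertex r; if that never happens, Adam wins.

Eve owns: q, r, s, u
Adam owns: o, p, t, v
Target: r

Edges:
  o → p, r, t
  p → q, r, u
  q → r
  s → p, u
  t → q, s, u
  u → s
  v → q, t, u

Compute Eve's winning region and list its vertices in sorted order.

A0 = {r}
A1: add {q} — q (Eve) has q→r.
A2 = A1; e.g. o (Adam) can still go to p. Fixed point.
Eve's winning region = {q, r}.

q, r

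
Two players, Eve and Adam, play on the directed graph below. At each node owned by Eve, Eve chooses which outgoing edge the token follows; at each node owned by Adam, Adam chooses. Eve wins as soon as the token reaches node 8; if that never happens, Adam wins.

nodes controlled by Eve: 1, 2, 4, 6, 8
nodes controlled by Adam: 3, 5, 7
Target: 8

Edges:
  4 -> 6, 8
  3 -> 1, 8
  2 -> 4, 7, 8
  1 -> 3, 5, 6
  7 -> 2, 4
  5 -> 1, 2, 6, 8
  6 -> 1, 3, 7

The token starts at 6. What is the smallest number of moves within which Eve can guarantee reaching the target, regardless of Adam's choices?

3

A0 = {8}
A1: add {2, 4} — 2 (Eve) has 2→8; 4 (Eve) has 4→8.
A2: add {7} — 7 (Adam): all of {2, 4} already in.
A3: add {6} — 6 (Eve) has 6→7.
6 enters the attractor at level 3, so Eve can force the target in 3 moves from there.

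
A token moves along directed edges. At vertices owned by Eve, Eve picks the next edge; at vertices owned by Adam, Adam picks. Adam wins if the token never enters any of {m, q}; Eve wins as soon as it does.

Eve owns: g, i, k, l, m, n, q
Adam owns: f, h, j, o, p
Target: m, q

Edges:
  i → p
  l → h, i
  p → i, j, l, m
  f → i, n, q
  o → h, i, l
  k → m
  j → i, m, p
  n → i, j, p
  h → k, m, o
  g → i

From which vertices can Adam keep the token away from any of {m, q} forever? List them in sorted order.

f, g, h, i, j, l, n, o, p

A0 = {m, q}
A1: add {k} — k (Eve) has k→m.
A2 = A1; e.g. f (Adam) can still go to i. Fixed point.
Eve's attractor = {k, m, q}; Adam avoids the target exactly from the complement.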